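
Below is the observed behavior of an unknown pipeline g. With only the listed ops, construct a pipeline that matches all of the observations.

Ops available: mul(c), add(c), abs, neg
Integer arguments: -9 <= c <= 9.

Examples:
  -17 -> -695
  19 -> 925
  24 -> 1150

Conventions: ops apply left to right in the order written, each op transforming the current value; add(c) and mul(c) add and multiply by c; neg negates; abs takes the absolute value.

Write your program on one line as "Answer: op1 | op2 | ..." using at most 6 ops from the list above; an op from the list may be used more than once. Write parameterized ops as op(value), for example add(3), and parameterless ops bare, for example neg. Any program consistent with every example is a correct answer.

mul(-9) | add(-9) | add(-5) | neg | mul(5)

Check, running the answer program on each example:
  -17 -> 153 -> 144 -> 139 -> -139 -> -695
  19 -> -171 -> -180 -> -185 -> 185 -> 925
  24 -> -216 -> -225 -> -230 -> 230 -> 1150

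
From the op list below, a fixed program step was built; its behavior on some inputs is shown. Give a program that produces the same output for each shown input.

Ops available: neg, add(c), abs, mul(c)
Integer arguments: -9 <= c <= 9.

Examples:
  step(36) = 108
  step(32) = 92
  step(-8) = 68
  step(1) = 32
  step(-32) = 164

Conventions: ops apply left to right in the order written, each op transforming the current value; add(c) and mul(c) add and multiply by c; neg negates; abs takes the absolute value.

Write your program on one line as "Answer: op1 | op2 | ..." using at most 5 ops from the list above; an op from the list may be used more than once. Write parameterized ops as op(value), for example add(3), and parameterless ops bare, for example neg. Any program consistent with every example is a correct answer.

neg | add(9) | neg | abs | mul(4)

Check, running the answer program on each example:
  36 -> -36 -> -27 -> 27 -> 27 -> 108
  32 -> -32 -> -23 -> 23 -> 23 -> 92
  -8 -> 8 -> 17 -> -17 -> 17 -> 68
  1 -> -1 -> 8 -> -8 -> 8 -> 32
  -32 -> 32 -> 41 -> -41 -> 41 -> 164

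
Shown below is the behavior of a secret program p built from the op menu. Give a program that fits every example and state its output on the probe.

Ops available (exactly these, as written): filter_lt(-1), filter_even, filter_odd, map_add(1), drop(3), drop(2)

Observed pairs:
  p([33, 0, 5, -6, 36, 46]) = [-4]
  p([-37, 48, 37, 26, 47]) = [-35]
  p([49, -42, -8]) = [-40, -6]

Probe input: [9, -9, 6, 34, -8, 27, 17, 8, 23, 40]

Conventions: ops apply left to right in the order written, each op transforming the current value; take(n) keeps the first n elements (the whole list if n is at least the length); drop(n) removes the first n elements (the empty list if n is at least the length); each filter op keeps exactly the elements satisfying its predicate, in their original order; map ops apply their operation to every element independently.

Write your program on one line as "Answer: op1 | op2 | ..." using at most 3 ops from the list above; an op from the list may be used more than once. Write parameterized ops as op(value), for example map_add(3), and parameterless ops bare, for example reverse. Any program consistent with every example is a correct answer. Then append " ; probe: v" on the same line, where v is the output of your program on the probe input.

map_add(1) | map_add(1) | filter_lt(-1) ; probe: [-7, -6]

Check, running the answer program on each example:
  [33, 0, 5, -6, 36, 46] -> [34, 1, 6, -5, 37, 47] -> [35, 2, 7, -4, 38, 48] -> [-4]
  [-37, 48, 37, 26, 47] -> [-36, 49, 38, 27, 48] -> [-35, 50, 39, 28, 49] -> [-35]
  [49, -42, -8] -> [50, -41, -7] -> [51, -40, -6] -> [-40, -6]
  probe: [9, -9, 6, 34, -8, 27, 17, 8, 23, 40] -> [10, -8, 7, 35, -7, 28, 18, 9, 24, 41] -> [11, -7, 8, 36, -6, 29, 19, 10, 25, 42] -> [-7, -6]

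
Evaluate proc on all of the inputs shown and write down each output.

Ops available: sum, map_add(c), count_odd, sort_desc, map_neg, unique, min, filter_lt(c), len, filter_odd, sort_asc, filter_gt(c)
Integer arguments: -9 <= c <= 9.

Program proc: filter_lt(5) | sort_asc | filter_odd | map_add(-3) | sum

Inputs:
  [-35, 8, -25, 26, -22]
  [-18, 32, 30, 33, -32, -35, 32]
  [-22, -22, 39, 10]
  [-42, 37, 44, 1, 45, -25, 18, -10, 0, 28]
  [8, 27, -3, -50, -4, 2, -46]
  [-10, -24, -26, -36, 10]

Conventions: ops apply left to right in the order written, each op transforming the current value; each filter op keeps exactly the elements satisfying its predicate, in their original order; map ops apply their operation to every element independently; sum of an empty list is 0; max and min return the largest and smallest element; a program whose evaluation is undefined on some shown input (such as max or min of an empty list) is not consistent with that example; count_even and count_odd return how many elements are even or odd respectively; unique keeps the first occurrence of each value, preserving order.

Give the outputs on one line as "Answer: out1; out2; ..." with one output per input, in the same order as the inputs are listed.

-66; -38; 0; -30; -6; 0

Execution, op by op:
  [-35, 8, -25, 26, -22] -> [-35, -25, -22] -> [-35, -25, -22] -> [-35, -25] -> [-38, -28] -> -66
  [-18, 32, 30, 33, -32, -35, 32] -> [-18, -32, -35] -> [-35, -32, -18] -> [-35] -> [-38] -> -38
  [-22, -22, 39, 10] -> [-22, -22] -> [-22, -22] -> [] -> [] -> 0
  [-42, 37, 44, 1, 45, -25, 18, -10, 0, 28] -> [-42, 1, -25, -10, 0] -> [-42, -25, -10, 0, 1] -> [-25, 1] -> [-28, -2] -> -30
  [8, 27, -3, -50, -4, 2, -46] -> [-3, -50, -4, 2, -46] -> [-50, -46, -4, -3, 2] -> [-3] -> [-6] -> -6
  [-10, -24, -26, -36, 10] -> [-10, -24, -26, -36] -> [-36, -26, -24, -10] -> [] -> [] -> 0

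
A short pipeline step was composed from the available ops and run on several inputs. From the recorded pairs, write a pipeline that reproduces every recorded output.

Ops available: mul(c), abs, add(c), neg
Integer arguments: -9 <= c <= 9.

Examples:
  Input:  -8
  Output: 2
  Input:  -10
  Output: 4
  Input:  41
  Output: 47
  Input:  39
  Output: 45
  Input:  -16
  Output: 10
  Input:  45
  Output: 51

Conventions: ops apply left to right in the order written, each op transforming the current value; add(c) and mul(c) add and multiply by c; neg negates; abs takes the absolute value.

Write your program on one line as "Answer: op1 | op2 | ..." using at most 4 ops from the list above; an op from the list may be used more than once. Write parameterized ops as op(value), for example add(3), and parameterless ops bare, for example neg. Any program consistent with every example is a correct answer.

neg | add(-6) | mul(-1) | abs

Check, running the answer program on each example:
  -8 -> 8 -> 2 -> -2 -> 2
  -10 -> 10 -> 4 -> -4 -> 4
  41 -> -41 -> -47 -> 47 -> 47
  39 -> -39 -> -45 -> 45 -> 45
  -16 -> 16 -> 10 -> -10 -> 10
  45 -> -45 -> -51 -> 51 -> 51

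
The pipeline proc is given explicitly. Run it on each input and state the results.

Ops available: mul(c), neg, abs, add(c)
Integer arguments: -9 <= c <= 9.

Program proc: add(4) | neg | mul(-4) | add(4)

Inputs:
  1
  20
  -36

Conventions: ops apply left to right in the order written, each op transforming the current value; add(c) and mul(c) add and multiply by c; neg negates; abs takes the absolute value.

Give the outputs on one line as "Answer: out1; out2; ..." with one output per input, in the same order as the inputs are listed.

Execution, op by op:
  1 -> 5 -> -5 -> 20 -> 24
  20 -> 24 -> -24 -> 96 -> 100
  -36 -> -32 -> 32 -> -128 -> -124

24; 100; -124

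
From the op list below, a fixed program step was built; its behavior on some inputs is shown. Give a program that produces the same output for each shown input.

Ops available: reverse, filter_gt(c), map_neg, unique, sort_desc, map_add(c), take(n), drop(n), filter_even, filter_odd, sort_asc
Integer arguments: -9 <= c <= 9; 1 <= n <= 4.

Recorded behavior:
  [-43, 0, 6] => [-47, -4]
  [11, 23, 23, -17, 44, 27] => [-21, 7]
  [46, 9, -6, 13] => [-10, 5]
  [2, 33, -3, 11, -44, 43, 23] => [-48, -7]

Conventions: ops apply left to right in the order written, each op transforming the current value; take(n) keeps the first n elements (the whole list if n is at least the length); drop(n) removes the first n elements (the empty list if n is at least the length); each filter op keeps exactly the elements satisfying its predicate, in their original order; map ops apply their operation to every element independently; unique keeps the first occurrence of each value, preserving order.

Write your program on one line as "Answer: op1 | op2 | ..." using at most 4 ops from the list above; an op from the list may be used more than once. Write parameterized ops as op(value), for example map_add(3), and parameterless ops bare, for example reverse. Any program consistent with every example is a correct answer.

map_add(-4) | sort_asc | take(2)

Check, running the answer program on each example:
  [-43, 0, 6] -> [-47, -4, 2] -> [-47, -4, 2] -> [-47, -4]
  [11, 23, 23, -17, 44, 27] -> [7, 19, 19, -21, 40, 23] -> [-21, 7, 19, 19, 23, 40] -> [-21, 7]
  [46, 9, -6, 13] -> [42, 5, -10, 9] -> [-10, 5, 9, 42] -> [-10, 5]
  [2, 33, -3, 11, -44, 43, 23] -> [-2, 29, -7, 7, -48, 39, 19] -> [-48, -7, -2, 7, 19, 29, 39] -> [-48, -7]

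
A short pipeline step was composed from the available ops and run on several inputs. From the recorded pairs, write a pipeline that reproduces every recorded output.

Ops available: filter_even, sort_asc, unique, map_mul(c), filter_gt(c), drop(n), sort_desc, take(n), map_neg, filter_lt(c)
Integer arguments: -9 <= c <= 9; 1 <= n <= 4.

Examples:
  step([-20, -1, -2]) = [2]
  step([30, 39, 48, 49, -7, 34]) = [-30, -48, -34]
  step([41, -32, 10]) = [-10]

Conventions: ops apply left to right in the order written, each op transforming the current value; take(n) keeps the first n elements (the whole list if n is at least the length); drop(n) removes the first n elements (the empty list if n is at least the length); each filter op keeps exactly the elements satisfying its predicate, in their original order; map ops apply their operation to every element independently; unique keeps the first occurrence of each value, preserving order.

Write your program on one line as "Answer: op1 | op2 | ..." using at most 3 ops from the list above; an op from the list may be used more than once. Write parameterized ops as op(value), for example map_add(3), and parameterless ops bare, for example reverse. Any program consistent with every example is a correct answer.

filter_gt(-8) | map_neg | filter_even

Check, running the answer program on each example:
  [-20, -1, -2] -> [-1, -2] -> [1, 2] -> [2]
  [30, 39, 48, 49, -7, 34] -> [30, 39, 48, 49, -7, 34] -> [-30, -39, -48, -49, 7, -34] -> [-30, -48, -34]
  [41, -32, 10] -> [41, 10] -> [-41, -10] -> [-10]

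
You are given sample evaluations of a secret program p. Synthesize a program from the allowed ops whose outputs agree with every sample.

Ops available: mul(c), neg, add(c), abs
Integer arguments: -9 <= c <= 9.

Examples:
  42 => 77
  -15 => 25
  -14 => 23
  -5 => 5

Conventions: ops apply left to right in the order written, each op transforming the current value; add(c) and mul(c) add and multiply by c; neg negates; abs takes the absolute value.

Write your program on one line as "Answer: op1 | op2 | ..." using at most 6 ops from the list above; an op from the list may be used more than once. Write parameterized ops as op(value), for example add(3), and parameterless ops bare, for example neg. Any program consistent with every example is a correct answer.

mul(-2) | add(1) | abs | neg | add(6) | neg

Check, running the answer program on each example:
  42 -> -84 -> -83 -> 83 -> -83 -> -77 -> 77
  -15 -> 30 -> 31 -> 31 -> -31 -> -25 -> 25
  -14 -> 28 -> 29 -> 29 -> -29 -> -23 -> 23
  -5 -> 10 -> 11 -> 11 -> -11 -> -5 -> 5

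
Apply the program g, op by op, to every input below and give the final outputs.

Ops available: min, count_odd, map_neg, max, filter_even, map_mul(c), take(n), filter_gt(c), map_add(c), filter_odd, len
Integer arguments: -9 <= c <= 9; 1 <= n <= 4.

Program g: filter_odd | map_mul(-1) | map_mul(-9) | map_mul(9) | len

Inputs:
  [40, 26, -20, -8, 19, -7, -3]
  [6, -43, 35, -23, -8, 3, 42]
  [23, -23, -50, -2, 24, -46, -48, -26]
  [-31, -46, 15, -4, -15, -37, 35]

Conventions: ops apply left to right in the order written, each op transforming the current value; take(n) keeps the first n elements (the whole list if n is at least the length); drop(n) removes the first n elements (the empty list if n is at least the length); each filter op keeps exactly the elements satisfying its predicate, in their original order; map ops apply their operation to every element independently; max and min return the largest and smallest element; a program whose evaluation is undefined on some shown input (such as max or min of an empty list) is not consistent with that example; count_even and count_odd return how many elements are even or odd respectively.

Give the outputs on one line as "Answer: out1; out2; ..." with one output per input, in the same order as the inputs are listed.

Execution, op by op:
  [40, 26, -20, -8, 19, -7, -3] -> [19, -7, -3] -> [-19, 7, 3] -> [171, -63, -27] -> [1539, -567, -243] -> 3
  [6, -43, 35, -23, -8, 3, 42] -> [-43, 35, -23, 3] -> [43, -35, 23, -3] -> [-387, 315, -207, 27] -> [-3483, 2835, -1863, 243] -> 4
  [23, -23, -50, -2, 24, -46, -48, -26] -> [23, -23] -> [-23, 23] -> [207, -207] -> [1863, -1863] -> 2
  [-31, -46, 15, -4, -15, -37, 35] -> [-31, 15, -15, -37, 35] -> [31, -15, 15, 37, -35] -> [-279, 135, -135, -333, 315] -> [-2511, 1215, -1215, -2997, 2835] -> 5

3; 4; 2; 5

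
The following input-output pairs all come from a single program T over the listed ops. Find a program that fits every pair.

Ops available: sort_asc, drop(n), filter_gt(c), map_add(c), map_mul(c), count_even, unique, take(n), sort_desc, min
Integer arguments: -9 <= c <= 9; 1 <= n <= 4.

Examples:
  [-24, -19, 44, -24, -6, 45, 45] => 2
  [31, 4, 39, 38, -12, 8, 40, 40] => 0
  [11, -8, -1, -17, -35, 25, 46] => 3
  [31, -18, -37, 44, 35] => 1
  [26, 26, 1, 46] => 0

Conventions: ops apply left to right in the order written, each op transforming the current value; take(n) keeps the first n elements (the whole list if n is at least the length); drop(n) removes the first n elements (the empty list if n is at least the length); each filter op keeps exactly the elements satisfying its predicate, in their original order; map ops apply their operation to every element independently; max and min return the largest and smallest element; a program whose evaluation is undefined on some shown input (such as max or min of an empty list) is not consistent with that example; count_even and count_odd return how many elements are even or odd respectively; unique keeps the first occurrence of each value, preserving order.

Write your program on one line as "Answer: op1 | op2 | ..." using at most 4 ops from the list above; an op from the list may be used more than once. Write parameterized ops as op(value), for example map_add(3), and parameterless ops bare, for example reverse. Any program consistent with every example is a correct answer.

map_add(1) | drop(3) | count_even

Check, running the answer program on each example:
  [-24, -19, 44, -24, -6, 45, 45] -> [-23, -18, 45, -23, -5, 46, 46] -> [-23, -5, 46, 46] -> 2
  [31, 4, 39, 38, -12, 8, 40, 40] -> [32, 5, 40, 39, -11, 9, 41, 41] -> [39, -11, 9, 41, 41] -> 0
  [11, -8, -1, -17, -35, 25, 46] -> [12, -7, 0, -16, -34, 26, 47] -> [-16, -34, 26, 47] -> 3
  [31, -18, -37, 44, 35] -> [32, -17, -36, 45, 36] -> [45, 36] -> 1
  [26, 26, 1, 46] -> [27, 27, 2, 47] -> [47] -> 0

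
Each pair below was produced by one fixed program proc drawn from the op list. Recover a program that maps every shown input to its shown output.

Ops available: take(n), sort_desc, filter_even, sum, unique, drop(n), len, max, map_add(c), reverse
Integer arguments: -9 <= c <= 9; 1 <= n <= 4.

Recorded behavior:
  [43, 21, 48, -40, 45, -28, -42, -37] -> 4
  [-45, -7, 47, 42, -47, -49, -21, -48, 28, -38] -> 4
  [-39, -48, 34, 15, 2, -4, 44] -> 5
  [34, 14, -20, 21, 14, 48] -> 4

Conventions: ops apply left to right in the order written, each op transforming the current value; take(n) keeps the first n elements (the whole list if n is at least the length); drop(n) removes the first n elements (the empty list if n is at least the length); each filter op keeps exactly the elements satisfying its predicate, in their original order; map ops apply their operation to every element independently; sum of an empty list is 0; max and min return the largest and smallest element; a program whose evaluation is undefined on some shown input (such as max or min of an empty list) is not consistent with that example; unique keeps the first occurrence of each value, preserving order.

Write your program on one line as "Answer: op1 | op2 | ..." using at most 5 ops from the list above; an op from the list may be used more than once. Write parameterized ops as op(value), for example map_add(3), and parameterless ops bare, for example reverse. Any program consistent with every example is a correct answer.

sort_desc | filter_even | reverse | unique | len

Check, running the answer program on each example:
  [43, 21, 48, -40, 45, -28, -42, -37] -> [48, 45, 43, 21, -28, -37, -40, -42] -> [48, -28, -40, -42] -> [-42, -40, -28, 48] -> [-42, -40, -28, 48] -> 4
  [-45, -7, 47, 42, -47, -49, -21, -48, 28, -38] -> [47, 42, 28, -7, -21, -38, -45, -47, -48, -49] -> [42, 28, -38, -48] -> [-48, -38, 28, 42] -> [-48, -38, 28, 42] -> 4
  [-39, -48, 34, 15, 2, -4, 44] -> [44, 34, 15, 2, -4, -39, -48] -> [44, 34, 2, -4, -48] -> [-48, -4, 2, 34, 44] -> [-48, -4, 2, 34, 44] -> 5
  [34, 14, -20, 21, 14, 48] -> [48, 34, 21, 14, 14, -20] -> [48, 34, 14, 14, -20] -> [-20, 14, 14, 34, 48] -> [-20, 14, 34, 48] -> 4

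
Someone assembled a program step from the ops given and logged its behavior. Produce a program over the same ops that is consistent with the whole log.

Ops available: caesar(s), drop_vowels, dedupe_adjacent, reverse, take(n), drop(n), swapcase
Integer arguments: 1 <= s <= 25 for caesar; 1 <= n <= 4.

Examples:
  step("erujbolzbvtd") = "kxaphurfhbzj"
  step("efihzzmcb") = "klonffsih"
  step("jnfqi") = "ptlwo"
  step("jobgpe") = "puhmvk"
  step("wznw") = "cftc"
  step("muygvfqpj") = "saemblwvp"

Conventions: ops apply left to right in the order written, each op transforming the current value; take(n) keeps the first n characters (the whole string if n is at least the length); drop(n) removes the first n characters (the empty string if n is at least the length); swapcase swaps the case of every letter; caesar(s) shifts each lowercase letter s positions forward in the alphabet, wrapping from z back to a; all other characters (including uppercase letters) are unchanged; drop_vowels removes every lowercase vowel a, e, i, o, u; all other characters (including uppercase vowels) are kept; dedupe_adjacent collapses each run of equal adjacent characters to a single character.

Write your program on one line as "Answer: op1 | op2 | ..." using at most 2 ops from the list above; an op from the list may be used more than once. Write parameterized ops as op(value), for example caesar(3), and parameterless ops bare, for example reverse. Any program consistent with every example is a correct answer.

caesar(20) | caesar(12)

Check, running the answer program on each example:
  "erujbolzbvtd" -> "ylodviftvpnx" -> "kxaphurfhbzj"
  "efihzzmcb" -> "yzcbttgwv" -> "klonffsih"
  "jnfqi" -> "dhzkc" -> "ptlwo"
  "jobgpe" -> "divajy" -> "puhmvk"
  "wznw" -> "qthq" -> "cftc"
  "muygvfqpj" -> "gosapzkjd" -> "saemblwvp"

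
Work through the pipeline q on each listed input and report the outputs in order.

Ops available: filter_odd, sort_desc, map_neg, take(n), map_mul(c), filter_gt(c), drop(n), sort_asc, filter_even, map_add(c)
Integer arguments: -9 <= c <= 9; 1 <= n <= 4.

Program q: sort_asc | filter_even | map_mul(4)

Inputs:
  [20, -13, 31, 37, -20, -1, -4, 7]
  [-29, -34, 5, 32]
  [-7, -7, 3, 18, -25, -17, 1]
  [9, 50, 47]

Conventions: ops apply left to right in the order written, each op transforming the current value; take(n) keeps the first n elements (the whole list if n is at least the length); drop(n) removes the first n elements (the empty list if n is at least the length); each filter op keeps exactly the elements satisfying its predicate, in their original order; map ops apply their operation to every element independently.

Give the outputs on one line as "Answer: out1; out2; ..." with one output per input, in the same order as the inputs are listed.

[-80, -16, 80]; [-136, 128]; [72]; [200]

Execution, op by op:
  [20, -13, 31, 37, -20, -1, -4, 7] -> [-20, -13, -4, -1, 7, 20, 31, 37] -> [-20, -4, 20] -> [-80, -16, 80]
  [-29, -34, 5, 32] -> [-34, -29, 5, 32] -> [-34, 32] -> [-136, 128]
  [-7, -7, 3, 18, -25, -17, 1] -> [-25, -17, -7, -7, 1, 3, 18] -> [18] -> [72]
  [9, 50, 47] -> [9, 47, 50] -> [50] -> [200]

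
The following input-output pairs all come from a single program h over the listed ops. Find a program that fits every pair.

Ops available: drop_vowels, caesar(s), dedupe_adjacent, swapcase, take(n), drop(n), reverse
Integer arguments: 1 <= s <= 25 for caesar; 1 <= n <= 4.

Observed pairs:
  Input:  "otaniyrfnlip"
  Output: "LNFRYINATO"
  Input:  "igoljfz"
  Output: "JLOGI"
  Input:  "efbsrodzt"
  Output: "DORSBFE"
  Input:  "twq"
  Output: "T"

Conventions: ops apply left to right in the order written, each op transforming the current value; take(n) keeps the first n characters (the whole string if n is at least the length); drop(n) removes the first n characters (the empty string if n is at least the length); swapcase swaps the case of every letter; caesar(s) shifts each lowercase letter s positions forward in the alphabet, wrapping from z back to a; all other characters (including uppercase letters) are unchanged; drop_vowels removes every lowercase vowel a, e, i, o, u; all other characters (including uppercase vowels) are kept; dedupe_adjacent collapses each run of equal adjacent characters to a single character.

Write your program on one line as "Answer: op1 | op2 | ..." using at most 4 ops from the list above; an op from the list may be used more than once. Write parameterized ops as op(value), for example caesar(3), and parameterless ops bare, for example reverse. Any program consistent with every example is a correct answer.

reverse | drop(2) | swapcase

Check, running the answer program on each example:
  "otaniyrfnlip" -> "pilnfryinato" -> "lnfryinato" -> "LNFRYINATO"
  "igoljfz" -> "zfjlogi" -> "jlogi" -> "JLOGI"
  "efbsrodzt" -> "tzdorsbfe" -> "dorsbfe" -> "DORSBFE"
  "twq" -> "qwt" -> "t" -> "T"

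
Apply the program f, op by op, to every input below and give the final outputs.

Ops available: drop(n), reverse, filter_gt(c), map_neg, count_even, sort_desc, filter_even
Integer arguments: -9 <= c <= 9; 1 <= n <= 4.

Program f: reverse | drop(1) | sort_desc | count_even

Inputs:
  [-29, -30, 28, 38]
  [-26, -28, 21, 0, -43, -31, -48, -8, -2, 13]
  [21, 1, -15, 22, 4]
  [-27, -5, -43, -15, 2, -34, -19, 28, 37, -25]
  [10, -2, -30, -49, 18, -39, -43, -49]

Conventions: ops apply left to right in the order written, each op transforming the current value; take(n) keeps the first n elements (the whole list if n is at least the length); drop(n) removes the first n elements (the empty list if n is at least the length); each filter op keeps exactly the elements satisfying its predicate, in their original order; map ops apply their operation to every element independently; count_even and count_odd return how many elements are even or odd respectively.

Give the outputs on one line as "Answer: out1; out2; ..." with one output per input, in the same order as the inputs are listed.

Execution, op by op:
  [-29, -30, 28, 38] -> [38, 28, -30, -29] -> [28, -30, -29] -> [28, -29, -30] -> 2
  [-26, -28, 21, 0, -43, -31, -48, -8, -2, 13] -> [13, -2, -8, -48, -31, -43, 0, 21, -28, -26] -> [-2, -8, -48, -31, -43, 0, 21, -28, -26] -> [21, 0, -2, -8, -26, -28, -31, -43, -48] -> 6
  [21, 1, -15, 22, 4] -> [4, 22, -15, 1, 21] -> [22, -15, 1, 21] -> [22, 21, 1, -15] -> 1
  [-27, -5, -43, -15, 2, -34, -19, 28, 37, -25] -> [-25, 37, 28, -19, -34, 2, -15, -43, -5, -27] -> [37, 28, -19, -34, 2, -15, -43, -5, -27] -> [37, 28, 2, -5, -15, -19, -27, -34, -43] -> 3
  [10, -2, -30, -49, 18, -39, -43, -49] -> [-49, -43, -39, 18, -49, -30, -2, 10] -> [-43, -39, 18, -49, -30, -2, 10] -> [18, 10, -2, -30, -39, -43, -49] -> 4

2; 6; 1; 3; 4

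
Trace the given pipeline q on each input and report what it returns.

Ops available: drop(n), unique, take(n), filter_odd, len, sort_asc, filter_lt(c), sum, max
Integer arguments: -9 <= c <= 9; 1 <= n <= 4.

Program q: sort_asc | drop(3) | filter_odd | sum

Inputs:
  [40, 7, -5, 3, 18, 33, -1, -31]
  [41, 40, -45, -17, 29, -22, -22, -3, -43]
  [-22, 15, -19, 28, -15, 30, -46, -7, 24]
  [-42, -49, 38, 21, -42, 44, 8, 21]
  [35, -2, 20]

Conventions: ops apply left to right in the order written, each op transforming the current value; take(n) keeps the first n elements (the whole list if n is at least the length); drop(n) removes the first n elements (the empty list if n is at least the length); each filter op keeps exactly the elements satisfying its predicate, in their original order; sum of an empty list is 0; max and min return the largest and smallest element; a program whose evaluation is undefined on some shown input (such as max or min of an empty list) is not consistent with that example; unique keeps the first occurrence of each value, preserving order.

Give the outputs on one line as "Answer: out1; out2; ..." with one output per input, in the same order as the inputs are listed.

Execution, op by op:
  [40, 7, -5, 3, 18, 33, -1, -31] -> [-31, -5, -1, 3, 7, 18, 33, 40] -> [3, 7, 18, 33, 40] -> [3, 7, 33] -> 43
  [41, 40, -45, -17, 29, -22, -22, -3, -43] -> [-45, -43, -22, -22, -17, -3, 29, 40, 41] -> [-22, -17, -3, 29, 40, 41] -> [-17, -3, 29, 41] -> 50
  [-22, 15, -19, 28, -15, 30, -46, -7, 24] -> [-46, -22, -19, -15, -7, 15, 24, 28, 30] -> [-15, -7, 15, 24, 28, 30] -> [-15, -7, 15] -> -7
  [-42, -49, 38, 21, -42, 44, 8, 21] -> [-49, -42, -42, 8, 21, 21, 38, 44] -> [8, 21, 21, 38, 44] -> [21, 21] -> 42
  [35, -2, 20] -> [-2, 20, 35] -> [] -> [] -> 0

43; 50; -7; 42; 0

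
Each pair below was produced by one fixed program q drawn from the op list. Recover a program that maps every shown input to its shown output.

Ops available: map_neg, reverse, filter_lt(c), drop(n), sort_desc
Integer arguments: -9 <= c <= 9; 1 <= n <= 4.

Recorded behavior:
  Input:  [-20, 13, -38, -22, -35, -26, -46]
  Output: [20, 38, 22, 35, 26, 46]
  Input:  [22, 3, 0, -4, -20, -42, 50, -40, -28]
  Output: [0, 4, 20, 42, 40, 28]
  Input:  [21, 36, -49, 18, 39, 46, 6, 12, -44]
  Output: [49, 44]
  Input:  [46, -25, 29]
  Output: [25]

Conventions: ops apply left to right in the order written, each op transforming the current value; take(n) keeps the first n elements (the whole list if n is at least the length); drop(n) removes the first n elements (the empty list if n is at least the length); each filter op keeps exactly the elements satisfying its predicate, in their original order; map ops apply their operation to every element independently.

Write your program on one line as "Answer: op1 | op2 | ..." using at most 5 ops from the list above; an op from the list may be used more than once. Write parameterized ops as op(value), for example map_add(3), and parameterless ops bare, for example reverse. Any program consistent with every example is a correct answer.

reverse | filter_lt(3) | reverse | map_neg

Check, running the answer program on each example:
  [-20, 13, -38, -22, -35, -26, -46] -> [-46, -26, -35, -22, -38, 13, -20] -> [-46, -26, -35, -22, -38, -20] -> [-20, -38, -22, -35, -26, -46] -> [20, 38, 22, 35, 26, 46]
  [22, 3, 0, -4, -20, -42, 50, -40, -28] -> [-28, -40, 50, -42, -20, -4, 0, 3, 22] -> [-28, -40, -42, -20, -4, 0] -> [0, -4, -20, -42, -40, -28] -> [0, 4, 20, 42, 40, 28]
  [21, 36, -49, 18, 39, 46, 6, 12, -44] -> [-44, 12, 6, 46, 39, 18, -49, 36, 21] -> [-44, -49] -> [-49, -44] -> [49, 44]
  [46, -25, 29] -> [29, -25, 46] -> [-25] -> [-25] -> [25]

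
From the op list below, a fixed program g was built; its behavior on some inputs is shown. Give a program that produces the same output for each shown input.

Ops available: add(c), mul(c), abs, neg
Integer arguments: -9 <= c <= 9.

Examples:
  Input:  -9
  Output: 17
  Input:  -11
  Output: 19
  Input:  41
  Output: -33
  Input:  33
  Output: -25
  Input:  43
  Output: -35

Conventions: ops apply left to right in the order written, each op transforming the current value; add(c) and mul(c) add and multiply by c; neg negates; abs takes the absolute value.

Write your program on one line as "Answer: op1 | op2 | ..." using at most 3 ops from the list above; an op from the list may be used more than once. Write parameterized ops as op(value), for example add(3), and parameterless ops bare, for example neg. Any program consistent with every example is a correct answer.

add(-8) | neg

Check, running the answer program on each example:
  -9 -> -17 -> 17
  -11 -> -19 -> 19
  41 -> 33 -> -33
  33 -> 25 -> -25
  43 -> 35 -> -35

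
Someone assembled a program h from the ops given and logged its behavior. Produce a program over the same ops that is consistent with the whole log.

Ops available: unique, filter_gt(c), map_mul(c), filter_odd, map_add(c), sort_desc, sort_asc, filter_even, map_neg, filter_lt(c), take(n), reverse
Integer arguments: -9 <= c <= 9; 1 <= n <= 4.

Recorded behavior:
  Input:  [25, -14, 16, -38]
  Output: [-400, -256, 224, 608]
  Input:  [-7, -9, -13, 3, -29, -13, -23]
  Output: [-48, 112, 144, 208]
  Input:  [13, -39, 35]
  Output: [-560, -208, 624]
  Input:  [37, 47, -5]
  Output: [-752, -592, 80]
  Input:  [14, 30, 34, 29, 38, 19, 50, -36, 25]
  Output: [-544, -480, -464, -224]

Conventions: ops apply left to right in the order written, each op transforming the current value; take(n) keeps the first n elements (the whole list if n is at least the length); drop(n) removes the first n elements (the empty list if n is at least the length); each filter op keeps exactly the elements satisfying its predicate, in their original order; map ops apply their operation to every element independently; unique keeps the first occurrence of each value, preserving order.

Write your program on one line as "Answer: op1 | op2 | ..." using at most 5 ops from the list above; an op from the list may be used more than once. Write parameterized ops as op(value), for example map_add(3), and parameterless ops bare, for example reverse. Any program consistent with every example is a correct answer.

map_mul(-4) | take(4) | map_mul(4) | sort_asc

Check, running the answer program on each example:
  [25, -14, 16, -38] -> [-100, 56, -64, 152] -> [-100, 56, -64, 152] -> [-400, 224, -256, 608] -> [-400, -256, 224, 608]
  [-7, -9, -13, 3, -29, -13, -23] -> [28, 36, 52, -12, 116, 52, 92] -> [28, 36, 52, -12] -> [112, 144, 208, -48] -> [-48, 112, 144, 208]
  [13, -39, 35] -> [-52, 156, -140] -> [-52, 156, -140] -> [-208, 624, -560] -> [-560, -208, 624]
  [37, 47, -5] -> [-148, -188, 20] -> [-148, -188, 20] -> [-592, -752, 80] -> [-752, -592, 80]
  [14, 30, 34, 29, 38, 19, 50, -36, 25] -> [-56, -120, -136, -116, -152, -76, -200, 144, -100] -> [-56, -120, -136, -116] -> [-224, -480, -544, -464] -> [-544, -480, -464, -224]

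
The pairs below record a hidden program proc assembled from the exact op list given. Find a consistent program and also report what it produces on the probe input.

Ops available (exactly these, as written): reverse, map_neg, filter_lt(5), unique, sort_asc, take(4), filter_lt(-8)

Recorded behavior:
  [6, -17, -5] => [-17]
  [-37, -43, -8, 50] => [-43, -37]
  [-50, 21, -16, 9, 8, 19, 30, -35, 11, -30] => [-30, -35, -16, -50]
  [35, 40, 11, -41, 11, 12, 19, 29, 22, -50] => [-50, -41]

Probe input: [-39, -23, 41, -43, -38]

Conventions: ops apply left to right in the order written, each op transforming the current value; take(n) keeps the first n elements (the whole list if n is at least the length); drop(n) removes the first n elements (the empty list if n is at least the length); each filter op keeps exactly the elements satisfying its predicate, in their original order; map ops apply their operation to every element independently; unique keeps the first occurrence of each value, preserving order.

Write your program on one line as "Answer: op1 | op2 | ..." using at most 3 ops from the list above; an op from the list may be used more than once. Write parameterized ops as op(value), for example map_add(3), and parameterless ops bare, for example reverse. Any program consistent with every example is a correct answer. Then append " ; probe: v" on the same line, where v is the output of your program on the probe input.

filter_lt(5) | filter_lt(-8) | reverse ; probe: [-38, -43, -23, -39]

Check, running the answer program on each example:
  [6, -17, -5] -> [-17, -5] -> [-17] -> [-17]
  [-37, -43, -8, 50] -> [-37, -43, -8] -> [-37, -43] -> [-43, -37]
  [-50, 21, -16, 9, 8, 19, 30, -35, 11, -30] -> [-50, -16, -35, -30] -> [-50, -16, -35, -30] -> [-30, -35, -16, -50]
  [35, 40, 11, -41, 11, 12, 19, 29, 22, -50] -> [-41, -50] -> [-41, -50] -> [-50, -41]
  probe: [-39, -23, 41, -43, -38] -> [-39, -23, -43, -38] -> [-39, -23, -43, -38] -> [-38, -43, -23, -39]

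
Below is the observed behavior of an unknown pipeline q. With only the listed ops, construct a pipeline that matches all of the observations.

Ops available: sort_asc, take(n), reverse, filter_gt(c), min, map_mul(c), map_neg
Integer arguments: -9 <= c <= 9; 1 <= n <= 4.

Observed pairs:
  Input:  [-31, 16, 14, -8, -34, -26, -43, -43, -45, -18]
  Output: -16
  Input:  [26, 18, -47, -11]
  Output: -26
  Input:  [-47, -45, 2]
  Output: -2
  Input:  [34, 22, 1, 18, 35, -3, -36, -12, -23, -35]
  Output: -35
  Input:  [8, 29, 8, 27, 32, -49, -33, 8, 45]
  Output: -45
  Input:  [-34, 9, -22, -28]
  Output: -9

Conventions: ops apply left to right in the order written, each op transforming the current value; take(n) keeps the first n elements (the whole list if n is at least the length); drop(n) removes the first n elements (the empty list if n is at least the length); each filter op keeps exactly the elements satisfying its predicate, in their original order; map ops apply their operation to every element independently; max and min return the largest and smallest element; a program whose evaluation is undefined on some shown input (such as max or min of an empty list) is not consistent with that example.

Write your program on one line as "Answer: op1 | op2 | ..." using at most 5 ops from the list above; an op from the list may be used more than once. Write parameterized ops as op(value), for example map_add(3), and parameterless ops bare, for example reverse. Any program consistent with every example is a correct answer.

reverse | sort_asc | filter_gt(-5) | map_neg | min

Check, running the answer program on each example:
  [-31, 16, 14, -8, -34, -26, -43, -43, -45, -18] -> [-18, -45, -43, -43, -26, -34, -8, 14, 16, -31] -> [-45, -43, -43, -34, -31, -26, -18, -8, 14, 16] -> [14, 16] -> [-14, -16] -> -16
  [26, 18, -47, -11] -> [-11, -47, 18, 26] -> [-47, -11, 18, 26] -> [18, 26] -> [-18, -26] -> -26
  [-47, -45, 2] -> [2, -45, -47] -> [-47, -45, 2] -> [2] -> [-2] -> -2
  [34, 22, 1, 18, 35, -3, -36, -12, -23, -35] -> [-35, -23, -12, -36, -3, 35, 18, 1, 22, 34] -> [-36, -35, -23, -12, -3, 1, 18, 22, 34, 35] -> [-3, 1, 18, 22, 34, 35] -> [3, -1, -18, -22, -34, -35] -> -35
  [8, 29, 8, 27, 32, -49, -33, 8, 45] -> [45, 8, -33, -49, 32, 27, 8, 29, 8] -> [-49, -33, 8, 8, 8, 27, 29, 32, 45] -> [8, 8, 8, 27, 29, 32, 45] -> [-8, -8, -8, -27, -29, -32, -45] -> -45
  [-34, 9, -22, -28] -> [-28, -22, 9, -34] -> [-34, -28, -22, 9] -> [9] -> [-9] -> -9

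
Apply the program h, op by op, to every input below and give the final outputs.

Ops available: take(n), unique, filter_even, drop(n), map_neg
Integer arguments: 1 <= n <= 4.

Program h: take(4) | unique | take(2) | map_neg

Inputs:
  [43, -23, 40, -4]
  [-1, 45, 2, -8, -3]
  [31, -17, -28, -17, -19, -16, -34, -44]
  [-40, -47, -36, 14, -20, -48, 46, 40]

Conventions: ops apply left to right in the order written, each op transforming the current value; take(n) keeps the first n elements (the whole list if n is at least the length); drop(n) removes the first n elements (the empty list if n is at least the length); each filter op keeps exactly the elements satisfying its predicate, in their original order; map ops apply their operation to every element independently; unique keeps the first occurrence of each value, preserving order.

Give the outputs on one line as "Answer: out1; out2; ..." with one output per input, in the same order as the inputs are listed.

[-43, 23]; [1, -45]; [-31, 17]; [40, 47]

Execution, op by op:
  [43, -23, 40, -4] -> [43, -23, 40, -4] -> [43, -23, 40, -4] -> [43, -23] -> [-43, 23]
  [-1, 45, 2, -8, -3] -> [-1, 45, 2, -8] -> [-1, 45, 2, -8] -> [-1, 45] -> [1, -45]
  [31, -17, -28, -17, -19, -16, -34, -44] -> [31, -17, -28, -17] -> [31, -17, -28] -> [31, -17] -> [-31, 17]
  [-40, -47, -36, 14, -20, -48, 46, 40] -> [-40, -47, -36, 14] -> [-40, -47, -36, 14] -> [-40, -47] -> [40, 47]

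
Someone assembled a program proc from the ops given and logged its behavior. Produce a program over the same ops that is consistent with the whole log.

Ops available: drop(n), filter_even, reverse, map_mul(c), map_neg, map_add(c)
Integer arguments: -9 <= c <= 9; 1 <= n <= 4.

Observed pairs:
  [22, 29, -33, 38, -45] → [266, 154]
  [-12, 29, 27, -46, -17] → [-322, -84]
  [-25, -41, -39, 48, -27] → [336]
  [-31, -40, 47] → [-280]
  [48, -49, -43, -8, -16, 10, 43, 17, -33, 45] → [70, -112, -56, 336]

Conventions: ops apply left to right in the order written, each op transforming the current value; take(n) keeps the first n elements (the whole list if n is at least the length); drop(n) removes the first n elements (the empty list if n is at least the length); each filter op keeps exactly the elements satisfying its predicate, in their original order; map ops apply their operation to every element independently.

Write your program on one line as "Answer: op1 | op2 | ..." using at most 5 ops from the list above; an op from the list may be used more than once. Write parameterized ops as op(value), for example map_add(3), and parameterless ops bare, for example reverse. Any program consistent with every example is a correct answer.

map_mul(-7) | reverse | filter_even | map_neg

Check, running the answer program on each example:
  [22, 29, -33, 38, -45] -> [-154, -203, 231, -266, 315] -> [315, -266, 231, -203, -154] -> [-266, -154] -> [266, 154]
  [-12, 29, 27, -46, -17] -> [84, -203, -189, 322, 119] -> [119, 322, -189, -203, 84] -> [322, 84] -> [-322, -84]
  [-25, -41, -39, 48, -27] -> [175, 287, 273, -336, 189] -> [189, -336, 273, 287, 175] -> [-336] -> [336]
  [-31, -40, 47] -> [217, 280, -329] -> [-329, 280, 217] -> [280] -> [-280]
  [48, -49, -43, -8, -16, 10, 43, 17, -33, 45] -> [-336, 343, 301, 56, 112, -70, -301, -119, 231, -315] -> [-315, 231, -119, -301, -70, 112, 56, 301, 343, -336] -> [-70, 112, 56, -336] -> [70, -112, -56, 336]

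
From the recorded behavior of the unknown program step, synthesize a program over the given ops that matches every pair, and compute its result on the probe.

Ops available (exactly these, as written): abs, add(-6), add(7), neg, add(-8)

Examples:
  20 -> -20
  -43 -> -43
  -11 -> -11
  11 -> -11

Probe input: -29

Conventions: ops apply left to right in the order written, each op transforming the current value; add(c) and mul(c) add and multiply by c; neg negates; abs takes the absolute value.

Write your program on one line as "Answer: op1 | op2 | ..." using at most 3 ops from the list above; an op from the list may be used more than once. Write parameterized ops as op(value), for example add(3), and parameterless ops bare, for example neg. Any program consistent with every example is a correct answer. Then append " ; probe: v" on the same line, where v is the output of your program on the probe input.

neg | abs | neg ; probe: -29

Check, running the answer program on each example:
  20 -> -20 -> 20 -> -20
  -43 -> 43 -> 43 -> -43
  -11 -> 11 -> 11 -> -11
  11 -> -11 -> 11 -> -11
  probe: -29 -> 29 -> 29 -> -29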